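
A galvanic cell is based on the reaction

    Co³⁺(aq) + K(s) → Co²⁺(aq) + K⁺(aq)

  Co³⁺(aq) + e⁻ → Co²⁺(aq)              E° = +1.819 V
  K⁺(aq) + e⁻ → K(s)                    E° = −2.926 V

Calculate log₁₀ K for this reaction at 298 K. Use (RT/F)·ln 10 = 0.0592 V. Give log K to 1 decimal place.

The Co³⁺/Co²⁺ couple is reduced (cathode); E°cell = +1.819 − (−2.926) = +4.745 V with n = 1.
At equilibrium E = 0, so log K = nE°cell / 0.0592 = (1)(+4.745) / 0.0592 = 80.2.

log K = 80.2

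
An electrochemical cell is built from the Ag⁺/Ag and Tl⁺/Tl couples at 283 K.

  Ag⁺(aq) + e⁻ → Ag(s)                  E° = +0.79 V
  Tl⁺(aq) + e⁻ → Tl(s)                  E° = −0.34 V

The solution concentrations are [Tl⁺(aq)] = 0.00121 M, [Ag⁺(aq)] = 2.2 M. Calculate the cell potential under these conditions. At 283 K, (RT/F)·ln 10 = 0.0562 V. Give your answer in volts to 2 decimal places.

+1.31 V

The Ag⁺/Ag couple has the more positive E°, so it is the cathode; Tl⁺/Tl is the anode.
E°cell = +0.79 − (−0.34) = +1.13 V, with n = 1 electron transferred.
For the overall reaction Ag⁺(aq) + Tl(s) → Ag(s) + Tl⁺(aq), Q = [Tl⁺(aq)] / [Ag⁺(aq)] = 0.00055, giving log Q = −3.260.
Applying E = E° − (RT ln10/nF)·log Q gives +1.13 − (0.0562/1)(−3.260) = +1.31 V.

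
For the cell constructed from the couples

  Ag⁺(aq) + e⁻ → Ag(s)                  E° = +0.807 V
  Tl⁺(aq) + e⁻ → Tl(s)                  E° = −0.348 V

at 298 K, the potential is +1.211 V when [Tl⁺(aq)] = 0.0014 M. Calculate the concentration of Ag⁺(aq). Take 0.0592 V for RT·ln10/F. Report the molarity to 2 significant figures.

The Ag⁺/Ag couple has the larger reduction potential, so it is the cathode: E°cell = +0.807 − (−0.348) = +1.155 V and n = 1.
From the Nernst equation, log Q = n(E° − E)/0.0592 = 1·(+1.155 − (+1.211))/0.0592 = −0.946.
The balanced reaction is Ag⁺(aq) + Tl(s) → Ag(s) + Tl⁺(aq), so Q = [Tl⁺(aq)] / [Ag⁺(aq)].
Substituting the known concentrations and solving, log [Ag⁺(aq)] = −1.908 and [Ag⁺(aq)] = 0.012 M.

0.012 M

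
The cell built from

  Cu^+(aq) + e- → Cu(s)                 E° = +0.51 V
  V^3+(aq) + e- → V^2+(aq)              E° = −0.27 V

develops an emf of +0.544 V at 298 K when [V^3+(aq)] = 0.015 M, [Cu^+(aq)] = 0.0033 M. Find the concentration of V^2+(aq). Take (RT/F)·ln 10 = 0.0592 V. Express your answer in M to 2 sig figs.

With Cu⁺/Cu at the cathode and V³⁺/V²⁺ at the anode, E°cell = +0.51 − (−0.27) = +0.78 V (n = 1).
From the Nernst equation, log Q = n(E° − E)/0.0592 = 1·(+0.78 − (+0.544))/0.0592 = 3.986.
For Cu^+(aq) + V^2+(aq) → Cu(s) + V^3+(aq), the reaction quotient is Q = [V^3+(aq)] / ([Cu^+(aq)]·[V^2+(aq)]).
Solving for the unknown gives log [V^2+(aq)] = −3.328, so [V^2+(aq)] ≈ 0.00047 M.

0.00047 M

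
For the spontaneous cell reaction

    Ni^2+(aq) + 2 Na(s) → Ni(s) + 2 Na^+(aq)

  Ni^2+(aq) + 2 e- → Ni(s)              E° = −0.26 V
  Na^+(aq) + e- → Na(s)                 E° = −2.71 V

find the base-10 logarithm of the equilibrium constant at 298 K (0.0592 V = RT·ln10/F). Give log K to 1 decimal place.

The Ni²⁺/Ni couple is reduced (cathode); E°cell = −0.26 − (−2.71) = +2.45 V with n = 2.
At equilibrium E = 0, so log K = nE°cell / 0.0592 = (2)(+2.45) / 0.0592 = 82.8.

log K = 82.8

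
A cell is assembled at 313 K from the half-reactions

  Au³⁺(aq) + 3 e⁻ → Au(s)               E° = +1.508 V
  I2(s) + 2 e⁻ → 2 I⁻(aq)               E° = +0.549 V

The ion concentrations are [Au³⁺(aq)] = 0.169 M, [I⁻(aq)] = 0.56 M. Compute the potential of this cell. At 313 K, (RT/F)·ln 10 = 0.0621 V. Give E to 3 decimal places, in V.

+0.927 V

Au³⁺/Au is reduced (cathode, E° = +1.508 V) and I₂/I⁻ is oxidized (anode).
The standard potential is +1.508 − (+0.549) = +0.959 V and the balanced reaction transfers n = 6 electrons.
Balancing gives 2 Au³⁺(aq) + 6 I⁻(aq) → 2 Au(s) + 3 I2(s); hence Q = 1 / ([Au³⁺(aq)]^2·[I⁻(aq)]^6) = 1.14×10^3 (log Q = 3.055).
By the Nernst equation, E = +0.959 − (0.0621/6)·(3.055) = +0.927 V.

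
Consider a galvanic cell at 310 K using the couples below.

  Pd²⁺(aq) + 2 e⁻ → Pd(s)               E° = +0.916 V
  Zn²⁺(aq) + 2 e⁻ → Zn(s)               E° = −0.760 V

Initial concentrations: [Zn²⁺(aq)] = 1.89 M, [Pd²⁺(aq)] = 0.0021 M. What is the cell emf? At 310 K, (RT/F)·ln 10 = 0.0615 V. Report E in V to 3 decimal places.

+1.585 V

Since E°(Pd²⁺/Pd) > E°(Zn²⁺/Zn), Pd²⁺/Pd serves as the cathode.
E°cell = E°cat − E°an = +0.916 − (−0.760) = +1.676 V; n = 2.
Balancing gives Pd²⁺(aq) + Zn(s) → Pd(s) + Zn²⁺(aq); hence Q = [Zn²⁺(aq)] / [Pd²⁺(aq)] = 900 (log Q = 2.954).
E = E° − (0.0615/n)·log Q = +1.676 − (0.0615/2)(2.954) = +1.585 V.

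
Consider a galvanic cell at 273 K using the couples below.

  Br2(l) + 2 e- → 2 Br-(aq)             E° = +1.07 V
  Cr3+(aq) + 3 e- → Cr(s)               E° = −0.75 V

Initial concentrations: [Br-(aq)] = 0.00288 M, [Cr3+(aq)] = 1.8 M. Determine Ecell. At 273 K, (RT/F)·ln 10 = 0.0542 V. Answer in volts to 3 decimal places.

Since E°(Br₂/Br⁻) > E°(Cr³⁺/Cr), Br₂/Br⁻ serves as the cathode.
E°cell = +1.07 − (−0.75) = +1.82 V, with n = 6 electrons transferred.
Balancing gives 3 Br2(l) + 2 Cr(s) → 6 Br-(aq) + 2 Cr3+(aq); hence Q = [Br-(aq)]^6·[Cr3+(aq)]^2 = 1.85×10^−15 (log Q = −14.733).
Applying E = E° − (RT ln10/nF)·log Q gives +1.82 − (0.0542/6)(−14.733) = +1.953 V.

+1.953 V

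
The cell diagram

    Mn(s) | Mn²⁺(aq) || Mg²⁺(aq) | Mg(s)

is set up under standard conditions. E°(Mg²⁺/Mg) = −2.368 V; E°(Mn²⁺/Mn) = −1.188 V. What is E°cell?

By convention the left-hand electrode in cell notation is the anode (oxidation) and the right-hand electrode is the cathode (reduction).
E°cell = E°(right) − E°(left) = −2.368 − (−1.188) = −1.180 V.
The negative sign shows that, as written, the cell would require an external voltage to drive the reaction.

−1.180 V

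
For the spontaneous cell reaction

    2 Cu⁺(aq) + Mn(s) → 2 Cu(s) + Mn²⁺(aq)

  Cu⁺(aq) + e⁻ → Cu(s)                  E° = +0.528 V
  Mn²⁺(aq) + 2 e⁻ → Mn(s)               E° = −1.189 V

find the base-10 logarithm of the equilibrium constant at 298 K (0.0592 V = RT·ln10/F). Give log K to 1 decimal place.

log K = 58.0

The Cu⁺/Cu couple is reduced (cathode); E°cell = +0.528 − (−1.189) = +1.717 V with n = 2.
At equilibrium E = 0, so log K = nE°cell / 0.0592 = (2)(+1.717) / 0.0592 = 58.0.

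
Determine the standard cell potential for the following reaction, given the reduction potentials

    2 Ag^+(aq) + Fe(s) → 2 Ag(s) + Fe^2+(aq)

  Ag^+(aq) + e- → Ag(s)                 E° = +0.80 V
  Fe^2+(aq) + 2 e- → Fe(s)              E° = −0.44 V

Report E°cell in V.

In the reaction as written, Ag^+(aq) is reduced (cathode) and Fe^2+(aq) is produced by oxidation at the anode.
E°cell = E°(cathode) − E°(anode) = +0.80 − (−0.44) = +1.24 V.

+1.24 V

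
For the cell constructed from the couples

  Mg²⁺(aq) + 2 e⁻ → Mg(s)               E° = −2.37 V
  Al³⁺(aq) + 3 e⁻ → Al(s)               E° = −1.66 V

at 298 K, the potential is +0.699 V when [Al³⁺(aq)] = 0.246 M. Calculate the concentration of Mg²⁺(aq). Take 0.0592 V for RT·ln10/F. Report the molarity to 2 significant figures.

With Al³⁺/Al at the cathode and Mg²⁺/Mg at the anode, E°cell = −1.66 − (−2.37) = +0.71 V (n = 6).
From the Nernst equation, log Q = n(E° − E)/0.0592 = 6·(+0.71 − (+0.699))/0.0592 = 1.115.
The balanced reaction is 2 Al³⁺(aq) + 3 Mg(s) → 2 Al(s) + 3 Mg²⁺(aq), so Q = [Mg²⁺(aq)]^3 / [Al³⁺(aq)]^2.
Solving for the unknown gives log [Mg²⁺(aq)] = −0.034, so [Mg²⁺(aq)] ≈ 0.92 M.

0.92 M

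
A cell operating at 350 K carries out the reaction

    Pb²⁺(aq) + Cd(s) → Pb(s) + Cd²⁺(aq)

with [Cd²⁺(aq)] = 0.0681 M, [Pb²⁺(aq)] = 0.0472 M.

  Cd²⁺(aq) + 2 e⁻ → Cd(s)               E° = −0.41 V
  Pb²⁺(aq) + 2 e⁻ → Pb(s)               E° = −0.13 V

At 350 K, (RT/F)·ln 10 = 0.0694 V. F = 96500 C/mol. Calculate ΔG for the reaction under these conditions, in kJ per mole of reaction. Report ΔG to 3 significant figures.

−53.0 kJ/mol

The standard cell potential is −0.13 − (−0.41) = +0.28 V, with n = 2 electrons in the balanced equation.
The reaction quotient is [Cd²⁺(aq)] / [Pb²⁺(aq)] = 1.44; by Nernst, E = +0.28 − (0.0694/2)(0.159) = +0.2745 V.
Then ΔG = −nFE = −2 × 96500 × +0.2745 J/mol = −53.0 kJ/mol.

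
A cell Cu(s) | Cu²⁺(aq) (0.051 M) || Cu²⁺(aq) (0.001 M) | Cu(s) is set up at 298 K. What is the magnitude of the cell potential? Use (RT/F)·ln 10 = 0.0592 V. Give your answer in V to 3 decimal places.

0.051 V

For a concentration cell E°cell = 0, since both electrodes use the same couple.
The compartment with the higher Cu²⁺(aq) concentration (0.051 M) acts as the cathode; ions are reduced there and produced at the dilute (0.001 M) anode.
With n = 2, Ecell = −(0.0592/2)·log([dilute]/[conc]) = −(0.0592/2)·log(0.001/0.051) = +0.051 V.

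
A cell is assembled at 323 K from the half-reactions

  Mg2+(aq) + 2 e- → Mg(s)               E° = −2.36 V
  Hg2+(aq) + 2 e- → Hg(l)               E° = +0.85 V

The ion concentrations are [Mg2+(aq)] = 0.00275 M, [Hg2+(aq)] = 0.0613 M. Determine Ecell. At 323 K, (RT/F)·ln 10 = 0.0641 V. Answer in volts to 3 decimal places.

Since E°(Hg²⁺/Hg) > E°(Mg²⁺/Mg), Hg²⁺/Hg serves as the cathode.
E°cell = +0.85 − (−2.36) = +3.21 V, with n = 2 electrons transferred.
For the overall reaction Hg2+(aq) + Mg(s) → Hg(l) + Mg2+(aq), Q = [Mg2+(aq)] / [Hg2+(aq)] = 0.0449, giving log Q = −1.348.
By the Nernst equation, E = +3.21 − (0.0641/2)·(−1.348) = +3.253 V.

+3.253 V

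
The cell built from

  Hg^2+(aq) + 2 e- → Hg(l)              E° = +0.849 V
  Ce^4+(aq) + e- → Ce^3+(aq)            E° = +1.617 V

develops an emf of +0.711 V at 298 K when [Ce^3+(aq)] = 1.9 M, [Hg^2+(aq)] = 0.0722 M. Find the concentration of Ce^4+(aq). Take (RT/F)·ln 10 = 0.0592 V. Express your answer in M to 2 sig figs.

0.056 M

The Ce⁴⁺/Ce³⁺ couple has the larger reduction potential, so it is the cathode: E°cell = +1.617 − (+0.849) = +0.768 V and n = 2.
From the Nernst equation, log Q = n(E° − E)/0.0592 = 2·(+0.768 − (+0.711))/0.0592 = 1.926.
The balanced reaction is 2 Ce^4+(aq) + Hg(l) → 2 Ce^3+(aq) + Hg^2+(aq), so Q = ([Ce^3+(aq)]^2·[Hg^2+(aq)]) / [Ce^4+(aq)]^2.
Isolating [Ce^4+(aq)] in Q = 10^{1.926} yields log [Ce^4+(aq)] = −1.255, i.e. 0.056 M.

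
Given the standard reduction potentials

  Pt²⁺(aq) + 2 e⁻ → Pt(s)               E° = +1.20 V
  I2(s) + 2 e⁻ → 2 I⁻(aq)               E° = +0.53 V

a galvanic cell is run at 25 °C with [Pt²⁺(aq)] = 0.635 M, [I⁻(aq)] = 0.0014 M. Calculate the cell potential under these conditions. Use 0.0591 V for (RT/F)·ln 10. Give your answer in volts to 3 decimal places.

The Pt²⁺/Pt couple has the more positive E°, so it is the cathode; I₂/I⁻ is the anode.
E°cell = +1.20 − (+0.53) = +0.67 V, with n = 2 electrons transferred.
The balanced reaction is Pt²⁺(aq) + 2 I⁻(aq) → Pt(s) + I2(s), so Q = 1 / ([Pt²⁺(aq)]·[I⁻(aq)]^2) = 8.03×10^5 and log Q = 5.905.
By the Nernst equation, E = +0.67 − (0.0591/2)·(5.905) = +0.496 V.

+0.496 V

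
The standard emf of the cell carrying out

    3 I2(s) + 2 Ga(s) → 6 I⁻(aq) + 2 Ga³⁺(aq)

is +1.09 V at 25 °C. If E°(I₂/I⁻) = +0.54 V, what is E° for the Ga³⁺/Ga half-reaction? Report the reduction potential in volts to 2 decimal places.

In the reaction as written the I₂/I⁻ couple is reduced (cathode) and Ga³⁺/Ga is oxidized (anode), so E°cell = E°(I₂/I⁻) − E°(Ga³⁺/Ga).
E°(Ga³⁺/Ga) = E°(cathode) − E°cell = +0.54 − (+1.09) = −0.55 V.

−0.55 V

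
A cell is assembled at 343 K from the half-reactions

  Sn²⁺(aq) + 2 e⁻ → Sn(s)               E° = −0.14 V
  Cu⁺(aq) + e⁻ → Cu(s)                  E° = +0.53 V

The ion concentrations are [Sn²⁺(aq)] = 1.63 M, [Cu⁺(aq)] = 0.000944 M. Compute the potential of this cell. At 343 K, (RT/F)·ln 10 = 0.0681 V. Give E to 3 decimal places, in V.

Since E°(Cu⁺/Cu) > E°(Sn²⁺/Sn), Cu⁺/Cu serves as the cathode.
The standard potential is +0.53 − (−0.14) = +0.67 V and the balanced reaction transfers n = 2 electrons.
The balanced reaction is 2 Cu⁺(aq) + Sn(s) → 2 Cu(s) + Sn²⁺(aq), so Q = [Sn²⁺(aq)] / [Cu⁺(aq)]^2 = 1.83×10^6 and log Q = 6.262.
E = E° − (0.0681/n)·log Q = +0.67 − (0.0681/2)(6.262) = +0.457 V.

+0.457 V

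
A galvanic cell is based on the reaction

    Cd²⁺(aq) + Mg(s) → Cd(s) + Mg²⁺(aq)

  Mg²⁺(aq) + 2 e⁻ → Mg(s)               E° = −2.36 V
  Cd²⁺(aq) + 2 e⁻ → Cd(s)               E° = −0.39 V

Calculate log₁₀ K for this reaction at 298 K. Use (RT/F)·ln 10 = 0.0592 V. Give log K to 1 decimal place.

The Cd²⁺/Cd couple is reduced (cathode); E°cell = −0.39 − (−2.36) = +1.97 V with n = 2.
At equilibrium E = 0, so log K = nE°cell / 0.0592 = (2)(+1.97) / 0.0592 = 66.6.

log K = 66.6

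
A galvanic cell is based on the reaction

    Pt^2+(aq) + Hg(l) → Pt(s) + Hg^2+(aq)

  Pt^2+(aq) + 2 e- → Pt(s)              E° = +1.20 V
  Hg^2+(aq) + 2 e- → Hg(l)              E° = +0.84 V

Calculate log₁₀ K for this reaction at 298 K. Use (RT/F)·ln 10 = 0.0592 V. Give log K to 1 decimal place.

The Pt²⁺/Pt couple is reduced (cathode); E°cell = +1.20 − (+0.84) = +0.36 V with n = 2.
At equilibrium E = 0, so log K = nE°cell / 0.0592 = (2)(+0.36) / 0.0592 = 12.2.

log K = 12.2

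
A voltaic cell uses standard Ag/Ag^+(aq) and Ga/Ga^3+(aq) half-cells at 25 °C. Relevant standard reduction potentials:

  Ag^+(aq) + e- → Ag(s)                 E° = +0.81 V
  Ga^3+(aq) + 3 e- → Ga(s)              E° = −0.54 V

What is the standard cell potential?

Of the two couples in this cell, the one with the more positive reduction potential is reduced at the cathode: here that is Ag⁺/Ag (+0.81 V); Ga³⁺/Ga (−0.54 V) is the anode.
E°cell = E°(cathode) − E°(anode) = +0.81 − (−0.54) = +1.35 V.

+1.35 V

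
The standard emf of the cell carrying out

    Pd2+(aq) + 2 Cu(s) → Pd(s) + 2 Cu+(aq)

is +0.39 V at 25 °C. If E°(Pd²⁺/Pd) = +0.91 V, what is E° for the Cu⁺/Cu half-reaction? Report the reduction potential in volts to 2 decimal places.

In the reaction as written the Pd²⁺/Pd couple is reduced (cathode) and Cu⁺/Cu is oxidized (anode), so E°cell = E°(Pd²⁺/Pd) − E°(Cu⁺/Cu).
E°(Cu⁺/Cu) = E°(cathode) − E°cell = +0.91 − (+0.39) = +0.52 V.

+0.52 V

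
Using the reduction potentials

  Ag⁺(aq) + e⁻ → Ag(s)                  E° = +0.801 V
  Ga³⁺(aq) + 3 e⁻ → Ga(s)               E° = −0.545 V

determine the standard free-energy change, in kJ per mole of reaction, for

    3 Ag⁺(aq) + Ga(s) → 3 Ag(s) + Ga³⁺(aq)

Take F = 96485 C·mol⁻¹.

In the reaction as written Ag⁺(aq) is reduced, so the Ag⁺/Ag couple is the cathode and Ga³⁺/Ga is the anode.
E°cell = +0.801 − (−0.545) = +1.346 V; balancing electrons gives n = 3.
ΔG° = −nFE°cell = −(3)(96485)(+1.346) J/mol = −390 kJ/mol.

−390 kJ/mol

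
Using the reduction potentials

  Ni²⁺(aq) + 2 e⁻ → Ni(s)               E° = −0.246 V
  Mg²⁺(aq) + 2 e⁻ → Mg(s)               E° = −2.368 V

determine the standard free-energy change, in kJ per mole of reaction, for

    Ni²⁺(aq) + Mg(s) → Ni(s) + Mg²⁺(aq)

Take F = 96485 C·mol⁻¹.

−409 kJ/mol

In the reaction as written Ni²⁺(aq) is reduced, so the Ni²⁺/Ni couple is the cathode and Mg²⁺/Mg is the anode.
E°cell = −0.246 − (−2.368) = +2.122 V; balancing electrons gives n = 2.
ΔG° = −nFE°cell = −(2)(96485)(+2.122) J/mol = −409 kJ/mol.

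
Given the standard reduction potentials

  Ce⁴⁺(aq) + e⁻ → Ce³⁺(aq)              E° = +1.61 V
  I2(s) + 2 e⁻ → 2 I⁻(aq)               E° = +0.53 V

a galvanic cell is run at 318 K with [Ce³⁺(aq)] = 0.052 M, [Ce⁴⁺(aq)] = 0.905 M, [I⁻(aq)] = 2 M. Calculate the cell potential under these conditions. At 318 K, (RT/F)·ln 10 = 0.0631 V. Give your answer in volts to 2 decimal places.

The Ce⁴⁺/Ce³⁺ couple has the more positive E°, so it is the cathode; I₂/I⁻ is the anode.
The standard potential is +1.61 − (+0.53) = +1.08 V and the balanced reaction transfers n = 2 electrons.
For the overall reaction 2 Ce⁴⁺(aq) + 2 I⁻(aq) → 2 Ce³⁺(aq) + I2(s), Q = [Ce³⁺(aq)]^2 / ([Ce⁴⁺(aq)]^2·[I⁻(aq)]^2) = 0.000825, giving log Q = −3.083.
E = E° − (0.0631/n)·log Q = +1.08 − (0.0631/2)(−3.083) = +1.18 V.

+1.18 V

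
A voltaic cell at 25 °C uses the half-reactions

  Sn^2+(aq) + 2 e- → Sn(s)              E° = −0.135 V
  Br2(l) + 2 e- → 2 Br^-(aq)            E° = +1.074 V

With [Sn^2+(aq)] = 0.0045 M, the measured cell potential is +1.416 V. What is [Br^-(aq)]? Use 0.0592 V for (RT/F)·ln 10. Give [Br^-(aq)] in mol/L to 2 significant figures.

The Br₂/Br⁻ couple has the larger reduction potential, so it is the cathode: E°cell = +1.074 − (−0.135) = +1.209 V and n = 2.
From the Nernst equation, log Q = n(E° − E)/0.0592 = 2·(+1.209 − (+1.416))/0.0592 = −6.993.
For Br2(l) + Sn(s) → 2 Br^-(aq) + Sn^2+(aq), the reaction quotient is Q = [Br^-(aq)]^2·[Sn^2+(aq)].
Isolating [Br^-(aq)] in Q = 10^{−6.993} yields log [Br^-(aq)] = −2.323, i.e. 0.0048 M.

0.0048 M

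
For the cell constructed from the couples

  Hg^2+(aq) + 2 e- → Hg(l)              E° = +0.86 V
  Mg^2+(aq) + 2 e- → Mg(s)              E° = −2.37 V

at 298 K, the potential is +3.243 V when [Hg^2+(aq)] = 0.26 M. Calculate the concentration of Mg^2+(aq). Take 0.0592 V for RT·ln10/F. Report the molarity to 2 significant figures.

With Hg²⁺/Hg at the cathode and Mg²⁺/Mg at the anode, E°cell = +0.86 − (−2.37) = +3.23 V (n = 2).
Since E = E° − (0.0592/n)·log Q, log Q = n(E° − E)/0.0592 = −0.439.
The balanced reaction is Hg^2+(aq) + Mg(s) → Hg(l) + Mg^2+(aq), so Q = [Mg^2+(aq)] / [Hg^2+(aq)].
Solving for the unknown gives log [Mg^2+(aq)] = −1.024, so [Mg^2+(aq)] ≈ 0.095 M.

0.095 M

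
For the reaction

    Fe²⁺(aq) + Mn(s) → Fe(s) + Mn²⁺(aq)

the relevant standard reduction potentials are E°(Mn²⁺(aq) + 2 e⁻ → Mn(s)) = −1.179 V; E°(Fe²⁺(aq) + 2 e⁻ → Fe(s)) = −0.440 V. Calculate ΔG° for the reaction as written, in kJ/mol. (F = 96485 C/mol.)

−143 kJ/mol

In the reaction as written Fe²⁺(aq) is reduced, so the Fe²⁺/Fe couple is the cathode and Mn²⁺/Mn is the anode.
E°cell = −0.440 − (−1.179) = +0.739 V; balancing electrons gives n = 2.
ΔG° = −nFE°cell = −(2)(96485)(+0.739) J/mol = −143 kJ/mol.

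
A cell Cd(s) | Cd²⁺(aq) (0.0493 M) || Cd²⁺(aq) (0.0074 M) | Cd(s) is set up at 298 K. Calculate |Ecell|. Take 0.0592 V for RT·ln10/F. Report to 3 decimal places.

0.024 V

For a concentration cell E°cell = 0, since both electrodes use the same couple.
The compartment with the higher Cd²⁺(aq) concentration (0.0493 M) acts as the cathode; ions are reduced there and produced at the dilute (0.0074 M) anode.
With n = 2, Ecell = −(0.0592/2)·log([dilute]/[conc]) = −(0.0592/2)·log(0.0074/0.0493) = +0.024 V.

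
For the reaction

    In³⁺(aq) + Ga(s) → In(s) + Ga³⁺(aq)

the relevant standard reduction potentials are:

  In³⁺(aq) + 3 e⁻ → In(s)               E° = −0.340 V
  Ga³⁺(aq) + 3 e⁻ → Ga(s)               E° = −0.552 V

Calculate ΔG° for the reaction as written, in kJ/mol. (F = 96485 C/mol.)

In the reaction as written In³⁺(aq) is reduced, so the In³⁺/In couple is the cathode and Ga³⁺/Ga is the anode.
E°cell = −0.340 − (−0.552) = +0.212 V; balancing electrons gives n = 3.
ΔG° = −nFE°cell = −(3)(96485)(+0.212) J/mol = −61.4 kJ/mol.

−61.4 kJ/mol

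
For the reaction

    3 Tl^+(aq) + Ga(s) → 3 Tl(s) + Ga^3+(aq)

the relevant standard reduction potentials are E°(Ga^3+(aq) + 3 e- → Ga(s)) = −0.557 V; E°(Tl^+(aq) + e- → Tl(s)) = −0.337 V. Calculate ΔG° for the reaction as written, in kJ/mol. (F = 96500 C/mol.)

In the reaction as written Tl^+(aq) is reduced, so the Tl⁺/Tl couple is the cathode and Ga³⁺/Ga is the anode.
E°cell = −0.337 − (−0.557) = +0.220 V; balancing electrons gives n = 3.
ΔG° = −nFE°cell = −(3)(96500)(+0.220) J/mol = −63.7 kJ/mol.

−63.7 kJ/mol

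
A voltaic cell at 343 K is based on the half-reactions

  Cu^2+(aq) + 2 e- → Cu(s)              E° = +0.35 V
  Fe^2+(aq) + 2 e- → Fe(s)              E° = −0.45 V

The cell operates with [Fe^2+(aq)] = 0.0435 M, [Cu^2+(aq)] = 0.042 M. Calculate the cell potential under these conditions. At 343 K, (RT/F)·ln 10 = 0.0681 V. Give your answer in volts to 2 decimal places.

Cu²⁺/Cu is reduced (cathode, E° = +0.35 V) and Fe²⁺/Fe is oxidized (anode).
E°cell = E°cat − E°an = +0.35 − (−0.45) = +0.80 V; n = 2.
Balancing gives Cu^2+(aq) + Fe(s) → Cu(s) + Fe^2+(aq); hence Q = [Fe^2+(aq)] / [Cu^2+(aq)] = 1.04 (log Q = 0.015).
E = E° − (0.0681/n)·log Q = +0.80 − (0.0681/2)(0.015) = +0.80 V.

+0.80 V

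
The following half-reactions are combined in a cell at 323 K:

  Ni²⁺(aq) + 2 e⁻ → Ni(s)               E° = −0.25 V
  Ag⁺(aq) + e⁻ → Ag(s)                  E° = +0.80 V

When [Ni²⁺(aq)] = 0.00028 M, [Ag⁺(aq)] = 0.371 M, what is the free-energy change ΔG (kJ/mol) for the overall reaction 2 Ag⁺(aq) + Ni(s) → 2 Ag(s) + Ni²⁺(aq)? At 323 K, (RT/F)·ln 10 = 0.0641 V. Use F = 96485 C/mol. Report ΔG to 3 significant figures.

E°cell = +0.80 − (−0.25) = +1.05 V; the balanced reaction transfers n = 2 electrons.
Q = [Ni²⁺(aq)] / [Ag⁺(aq)]^2 = 0.00203, so log Q = −2.692 and E = +1.05 − (0.0641/2)(−2.692) = +1.1363 V.
Finally ΔG = −nFE = −(2)(96485 C/mol)(+1.1363 V) = −219 kJ/mol.

−219 kJ/mol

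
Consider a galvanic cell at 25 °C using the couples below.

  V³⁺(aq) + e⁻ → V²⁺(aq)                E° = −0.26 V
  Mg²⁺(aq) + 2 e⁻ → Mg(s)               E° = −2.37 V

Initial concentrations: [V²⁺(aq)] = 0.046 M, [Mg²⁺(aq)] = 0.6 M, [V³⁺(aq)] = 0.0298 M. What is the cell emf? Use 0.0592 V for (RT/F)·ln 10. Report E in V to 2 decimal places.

+2.11 V

The V³⁺/V²⁺ couple has the more positive E°, so it is the cathode; Mg²⁺/Mg is the anode.
E°cell = E°cat − E°an = −0.26 − (−2.37) = +2.11 V; n = 2.
The balanced reaction is 2 V³⁺(aq) + Mg(s) → 2 V²⁺(aq) + Mg²⁺(aq), so Q = ([V²⁺(aq)]^2·[Mg²⁺(aq)]) / [V³⁺(aq)]^2 = 1.43 and log Q = 0.155.
E = E° − (0.0592/n)·log Q = +2.11 − (0.0592/2)(0.155) = +2.11 V.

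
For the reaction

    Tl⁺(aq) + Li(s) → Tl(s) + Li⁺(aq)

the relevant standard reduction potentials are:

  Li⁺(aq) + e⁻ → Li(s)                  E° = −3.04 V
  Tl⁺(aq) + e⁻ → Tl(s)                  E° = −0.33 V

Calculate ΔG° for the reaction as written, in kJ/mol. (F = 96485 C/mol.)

−261 kJ/mol

In the reaction as written Tl⁺(aq) is reduced, so the Tl⁺/Tl couple is the cathode and Li⁺/Li is the anode.
E°cell = −0.33 − (−3.04) = +2.71 V; balancing electrons gives n = 1.
ΔG° = −nFE°cell = −(1)(96485)(+2.71) J/mol = −261 kJ/mol.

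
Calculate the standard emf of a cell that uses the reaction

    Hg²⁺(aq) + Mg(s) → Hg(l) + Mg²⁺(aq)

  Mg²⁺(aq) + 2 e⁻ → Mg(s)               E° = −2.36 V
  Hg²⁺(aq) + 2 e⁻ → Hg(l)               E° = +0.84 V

In the reaction as written, Hg²⁺(aq) is reduced (cathode) and Mg²⁺(aq) is produced by oxidation at the anode.
E°cell = E°(cathode) − E°(anode) = +0.84 − (−2.36) = +3.20 V.
The positive value indicates the reaction is spontaneous as written.

+3.20 V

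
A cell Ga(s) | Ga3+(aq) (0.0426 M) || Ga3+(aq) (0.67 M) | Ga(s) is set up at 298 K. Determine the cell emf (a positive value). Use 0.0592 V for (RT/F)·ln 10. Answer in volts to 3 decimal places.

0.024 V

For a concentration cell E°cell = 0, since both electrodes use the same couple.
The compartment with the higher Ga3+(aq) concentration (0.67 M) acts as the cathode; ions are reduced there and produced at the dilute (0.0426 M) anode.
With n = 3, Ecell = −(0.0592/3)·log([dilute]/[conc]) = −(0.0592/3)·log(0.0426/0.67) = +0.024 V.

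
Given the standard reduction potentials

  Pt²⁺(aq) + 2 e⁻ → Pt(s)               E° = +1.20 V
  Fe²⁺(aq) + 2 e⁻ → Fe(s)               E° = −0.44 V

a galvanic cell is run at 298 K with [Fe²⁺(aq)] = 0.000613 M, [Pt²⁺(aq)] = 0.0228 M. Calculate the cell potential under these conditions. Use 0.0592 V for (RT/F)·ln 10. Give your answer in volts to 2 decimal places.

+1.69 V

Pt²⁺/Pt is reduced (cathode, E° = +1.20 V) and Fe²⁺/Fe is oxidized (anode).
The standard potential is +1.20 − (−0.44) = +1.64 V and the balanced reaction transfers n = 2 electrons.
For the overall reaction Pt²⁺(aq) + Fe(s) → Pt(s) + Fe²⁺(aq), Q = [Fe²⁺(aq)] / [Pt²⁺(aq)] = 0.0269, giving log Q = −1.570.
Applying E = E° − (RT ln10/nF)·log Q gives +1.64 − (0.0592/2)(−1.570) = +1.69 V.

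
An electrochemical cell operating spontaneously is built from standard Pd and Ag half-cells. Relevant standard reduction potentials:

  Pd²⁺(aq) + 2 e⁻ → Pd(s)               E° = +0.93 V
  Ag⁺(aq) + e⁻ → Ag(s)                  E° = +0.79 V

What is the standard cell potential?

Of the two couples in this cell, the one with the more positive reduction potential is reduced at the cathode: here that is Pd²⁺/Pd (+0.93 V); Ag⁺/Ag (+0.79 V) is the anode.
E°cell = E°(cathode) − E°(anode) = +0.93 − (+0.79) = +0.14 V.

+0.14 V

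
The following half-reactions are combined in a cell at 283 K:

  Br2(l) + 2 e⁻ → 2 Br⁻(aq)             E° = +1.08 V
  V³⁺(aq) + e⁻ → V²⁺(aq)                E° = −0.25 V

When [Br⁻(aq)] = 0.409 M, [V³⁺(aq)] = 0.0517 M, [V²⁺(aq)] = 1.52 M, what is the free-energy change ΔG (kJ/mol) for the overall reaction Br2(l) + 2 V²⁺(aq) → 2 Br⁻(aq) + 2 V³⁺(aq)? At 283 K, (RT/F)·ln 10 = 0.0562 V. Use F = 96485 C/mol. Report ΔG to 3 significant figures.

−277 kJ/mol

With Br₂/Br⁻ reduced at the cathode, E°cell = +1.08 − (−0.25) = +1.33 V and n = 2.
Q = ([Br⁻(aq)]^2·[V³⁺(aq)]^2) / [V²⁺(aq)]^2 = 0.000194, so log Q = −3.713 and E = +1.33 − (0.0562/2)(−3.713) = +1.4343 V.
Then ΔG = −nFE = −2 × 96485 × +1.4343 J/mol = −277 kJ/mol.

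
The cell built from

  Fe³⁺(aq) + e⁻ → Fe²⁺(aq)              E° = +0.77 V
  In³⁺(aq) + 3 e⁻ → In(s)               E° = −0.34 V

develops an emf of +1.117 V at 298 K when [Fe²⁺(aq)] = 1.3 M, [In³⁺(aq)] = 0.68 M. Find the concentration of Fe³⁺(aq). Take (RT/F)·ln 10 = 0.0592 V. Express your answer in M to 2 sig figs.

Fe³⁺/Fe²⁺ is the cathode (higher E°); E°cell = +0.77 − (−0.34) = +1.11 V with n = 3.
Rearranging E = E° − (0.0592/n)·log Q gives log Q = 3(+1.11 − (+1.117))/0.0592 = −0.355.
For 3 Fe³⁺(aq) + In(s) → 3 Fe²⁺(aq) + In³⁺(aq), the reaction quotient is Q = ([Fe²⁺(aq)]^3·[In³⁺(aq)]) / [Fe³⁺(aq)]^3.
Substituting the known concentrations and solving, log [Fe³⁺(aq)] = 0.176 and [Fe³⁺(aq)] = 1.5 M.

1.5 M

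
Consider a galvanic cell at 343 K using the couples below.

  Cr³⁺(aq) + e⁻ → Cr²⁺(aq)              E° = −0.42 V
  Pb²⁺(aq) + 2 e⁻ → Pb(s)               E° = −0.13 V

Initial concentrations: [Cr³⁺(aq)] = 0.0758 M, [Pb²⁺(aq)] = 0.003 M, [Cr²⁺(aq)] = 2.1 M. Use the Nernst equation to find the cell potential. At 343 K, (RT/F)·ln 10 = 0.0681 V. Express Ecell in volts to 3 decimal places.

+0.302 V

Since E°(Pb²⁺/Pb) > E°(Cr³⁺/Cr²⁺), Pb²⁺/Pb serves as the cathode.
E°cell = −0.13 − (−0.42) = +0.29 V, with n = 2 electrons transferred.
The balanced reaction is Pb²⁺(aq) + 2 Cr²⁺(aq) → Pb(s) + 2 Cr³⁺(aq), so Q = [Cr³⁺(aq)]^2 / ([Pb²⁺(aq)]·[Cr²⁺(aq)]^2) = 0.434 and log Q = −0.362.
Applying E = E° − (RT ln10/nF)·log Q gives +0.29 − (0.0681/2)(−0.362) = +0.302 V.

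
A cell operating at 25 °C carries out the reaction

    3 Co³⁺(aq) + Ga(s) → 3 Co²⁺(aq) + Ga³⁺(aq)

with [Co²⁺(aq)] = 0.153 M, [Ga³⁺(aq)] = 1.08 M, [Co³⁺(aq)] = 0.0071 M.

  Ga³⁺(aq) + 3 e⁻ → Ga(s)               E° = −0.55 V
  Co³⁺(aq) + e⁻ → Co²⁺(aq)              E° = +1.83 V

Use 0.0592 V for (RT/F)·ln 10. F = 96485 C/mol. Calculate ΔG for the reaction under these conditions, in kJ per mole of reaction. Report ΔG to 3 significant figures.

−666 kJ/mol

E°cell = +1.83 − (−0.55) = +2.38 V; the balanced reaction transfers n = 3 electrons.
Here Q = ([Co²⁺(aq)]^3·[Ga³⁺(aq)]) / [Co³⁺(aq)]^3 = 1.08×10^4 (log Q = 4.034), giving E = +2.38 − (0.0592/3)·(4.034) = +2.3004 V.
Finally ΔG = −nFE = −(3)(96485 C/mol)(+2.3004 V) = −666 kJ/mol.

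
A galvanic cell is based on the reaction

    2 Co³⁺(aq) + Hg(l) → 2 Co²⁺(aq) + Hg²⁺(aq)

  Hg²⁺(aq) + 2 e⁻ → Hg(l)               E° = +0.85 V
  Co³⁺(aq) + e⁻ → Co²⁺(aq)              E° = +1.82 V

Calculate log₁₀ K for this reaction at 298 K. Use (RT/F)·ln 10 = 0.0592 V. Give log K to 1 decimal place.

The Co³⁺/Co²⁺ couple is reduced (cathode); E°cell = +1.82 − (+0.85) = +0.97 V with n = 2.
At equilibrium E = 0, so log K = nE°cell / 0.0592 = (2)(+0.97) / 0.0592 = 32.8.

log K = 32.8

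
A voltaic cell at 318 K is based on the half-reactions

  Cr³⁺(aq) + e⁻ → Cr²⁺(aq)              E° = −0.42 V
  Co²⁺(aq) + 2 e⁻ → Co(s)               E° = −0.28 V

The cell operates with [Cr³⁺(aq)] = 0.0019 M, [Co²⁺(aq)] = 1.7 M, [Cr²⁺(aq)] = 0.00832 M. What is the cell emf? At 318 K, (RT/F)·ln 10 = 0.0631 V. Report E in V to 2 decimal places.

Co²⁺/Co is reduced (cathode, E° = −0.28 V) and Cr³⁺/Cr²⁺ is oxidized (anode).
The standard potential is −0.28 − (−0.42) = +0.14 V and the balanced reaction transfers n = 2 electrons.
For the overall reaction Co²⁺(aq) + 2 Cr²⁺(aq) → Co(s) + 2 Cr³⁺(aq), Q = [Cr³⁺(aq)]^2 / ([Co²⁺(aq)]·[Cr²⁺(aq)]^2) = 0.0307, giving log Q = −1.513.
By the Nernst equation, E = +0.14 − (0.0631/2)·(−1.513) = +0.19 V.

+0.19 V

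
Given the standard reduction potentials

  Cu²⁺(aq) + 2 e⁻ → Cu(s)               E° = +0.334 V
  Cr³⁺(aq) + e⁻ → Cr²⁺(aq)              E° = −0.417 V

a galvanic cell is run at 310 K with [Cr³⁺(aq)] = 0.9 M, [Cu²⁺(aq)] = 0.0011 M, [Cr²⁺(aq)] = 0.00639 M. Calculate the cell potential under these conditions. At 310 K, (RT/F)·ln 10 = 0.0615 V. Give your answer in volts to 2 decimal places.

+0.53 V

The Cu²⁺/Cu couple has the more positive E°, so it is the cathode; Cr³⁺/Cr²⁺ is the anode.
E°cell = E°cat − E°an = +0.334 − (−0.417) = +0.751 V; n = 2.
For the overall reaction Cu²⁺(aq) + 2 Cr²⁺(aq) → Cu(s) + 2 Cr³⁺(aq), Q = [Cr³⁺(aq)]^2 / ([Cu²⁺(aq)]·[Cr²⁺(aq)]^2) = 1.8×10^7, giving log Q = 7.256.
By the Nernst equation, E = +0.751 − (0.0615/2)·(7.256) = +0.53 V.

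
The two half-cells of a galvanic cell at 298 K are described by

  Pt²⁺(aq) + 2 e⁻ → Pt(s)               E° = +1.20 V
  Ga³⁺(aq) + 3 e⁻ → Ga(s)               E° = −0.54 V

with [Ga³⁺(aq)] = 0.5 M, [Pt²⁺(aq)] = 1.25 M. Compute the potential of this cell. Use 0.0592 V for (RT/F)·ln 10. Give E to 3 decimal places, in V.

Pt²⁺/Pt is reduced (cathode, E° = +1.20 V) and Ga³⁺/Ga is oxidized (anode).
E°cell = +1.20 − (−0.54) = +1.74 V, with n = 6 electrons transferred.
The balanced reaction is 3 Pt²⁺(aq) + 2 Ga(s) → 3 Pt(s) + 2 Ga³⁺(aq), so Q = [Ga³⁺(aq)]^2 / [Pt²⁺(aq)]^3 = 0.128 and log Q = −0.893.
By the Nernst equation, E = +1.74 − (0.0592/6)·(−0.893) = +1.749 V.

+1.749 V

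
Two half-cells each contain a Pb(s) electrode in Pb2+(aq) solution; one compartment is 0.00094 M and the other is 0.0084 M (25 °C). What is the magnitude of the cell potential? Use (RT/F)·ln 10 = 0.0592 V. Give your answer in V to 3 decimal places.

For a concentration cell E°cell = 0, since both electrodes use the same couple.
The compartment with the higher Pb2+(aq) concentration (0.0084 M) acts as the cathode; ions are reduced there and produced at the dilute (0.00094 M) anode.
With n = 2, Ecell = −(0.0592/2)·log([dilute]/[conc]) = −(0.0592/2)·log(0.00094/0.0084) = +0.028 V.

0.028 V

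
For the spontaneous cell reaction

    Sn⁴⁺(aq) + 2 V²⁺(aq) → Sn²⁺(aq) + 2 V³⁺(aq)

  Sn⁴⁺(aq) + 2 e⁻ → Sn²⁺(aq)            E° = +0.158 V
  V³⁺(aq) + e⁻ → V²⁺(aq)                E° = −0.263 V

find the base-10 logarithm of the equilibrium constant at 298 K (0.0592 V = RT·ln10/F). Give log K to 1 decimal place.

log K = 14.2

The Sn⁴⁺/Sn²⁺ couple is reduced (cathode); E°cell = +0.158 − (−0.263) = +0.421 V with n = 2.
At equilibrium E = 0, so log K = nE°cell / 0.0592 = (2)(+0.421) / 0.0592 = 14.2.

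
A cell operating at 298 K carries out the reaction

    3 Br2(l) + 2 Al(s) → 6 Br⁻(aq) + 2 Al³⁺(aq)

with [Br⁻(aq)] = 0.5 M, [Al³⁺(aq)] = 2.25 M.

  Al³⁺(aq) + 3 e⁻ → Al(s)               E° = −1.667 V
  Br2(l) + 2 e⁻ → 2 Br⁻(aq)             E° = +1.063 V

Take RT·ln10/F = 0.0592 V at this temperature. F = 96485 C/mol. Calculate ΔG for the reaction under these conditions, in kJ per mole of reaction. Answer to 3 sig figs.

With Br₂/Br⁻ reduced at the cathode, E°cell = +1.063 − (−1.667) = +2.730 V and n = 6.
Q = [Br⁻(aq)]^6·[Al³⁺(aq)]^2 = 0.0791, so log Q = −1.102 and E = +2.730 − (0.0592/6)(−1.102) = +2.7409 V.
Finally ΔG = −nFE = −(6)(96485 C/mol)(+2.7409 V) = −1590 kJ/mol.

−1590 kJ/mol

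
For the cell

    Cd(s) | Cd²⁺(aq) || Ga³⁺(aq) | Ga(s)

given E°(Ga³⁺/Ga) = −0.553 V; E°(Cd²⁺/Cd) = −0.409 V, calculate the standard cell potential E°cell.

By convention the left-hand electrode in cell notation is the anode (oxidation) and the right-hand electrode is the cathode (reduction).
E°cell = E°(right) − E°(left) = −0.553 − (−0.409) = −0.144 V.
The negative sign shows that, as written, the cell would require an external voltage to drive the reaction.

−0.144 V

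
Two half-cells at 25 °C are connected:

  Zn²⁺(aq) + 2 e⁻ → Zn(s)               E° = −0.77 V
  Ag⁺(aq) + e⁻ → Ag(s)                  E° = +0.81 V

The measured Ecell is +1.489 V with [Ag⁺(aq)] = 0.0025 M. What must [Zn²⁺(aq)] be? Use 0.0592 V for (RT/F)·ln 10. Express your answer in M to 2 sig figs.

The Ag⁺/Ag couple has the larger reduction potential, so it is the cathode: E°cell = +0.81 − (−0.77) = +1.58 V and n = 2.
From the Nernst equation, log Q = n(E° − E)/0.0592 = 2·(+1.58 − (+1.489))/0.0592 = 3.074.
Balancing electrons gives 2 Ag⁺(aq) + Zn(s) → 2 Ag(s) + Zn²⁺(aq); thus Q = [Zn²⁺(aq)] / [Ag⁺(aq)]^2.
Substituting the known concentrations and solving, log [Zn²⁺(aq)] = −2.130 and [Zn²⁺(aq)] = 0.0074 M.

0.0074 M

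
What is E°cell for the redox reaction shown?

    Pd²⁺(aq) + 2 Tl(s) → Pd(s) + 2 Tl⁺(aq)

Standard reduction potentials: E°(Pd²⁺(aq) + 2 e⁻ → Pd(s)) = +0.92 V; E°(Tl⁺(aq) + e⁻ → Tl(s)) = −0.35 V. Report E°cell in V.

Pd²⁺(aq) gains electrons, so the Pd²⁺/Pd couple is the cathode; the Tl⁺/Tl couple is the anode.
E°cell = E°(cathode) − E°(anode) = +0.92 − (−0.35) = +1.27 V.

+1.27 V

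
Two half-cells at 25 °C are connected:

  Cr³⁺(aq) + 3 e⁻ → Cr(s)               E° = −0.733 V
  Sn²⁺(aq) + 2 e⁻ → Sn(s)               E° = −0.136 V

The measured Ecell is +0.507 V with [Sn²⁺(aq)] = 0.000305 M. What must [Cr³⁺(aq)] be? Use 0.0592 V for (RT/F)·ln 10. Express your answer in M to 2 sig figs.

The Sn²⁺/Sn couple has the larger reduction potential, so it is the cathode: E°cell = −0.136 − (−0.733) = +0.597 V and n = 6.
From the Nernst equation, log Q = n(E° − E)/0.0592 = 6·(+0.597 − (+0.507))/0.0592 = 9.122.
The balanced reaction is 3 Sn²⁺(aq) + 2 Cr(s) → 3 Sn(s) + 2 Cr³⁺(aq), so Q = [Cr³⁺(aq)]^2 / [Sn²⁺(aq)]^3.
Substituting the known concentrations and solving, log [Cr³⁺(aq)] = −0.713 and [Cr³⁺(aq)] = 0.19 M.

0.19 M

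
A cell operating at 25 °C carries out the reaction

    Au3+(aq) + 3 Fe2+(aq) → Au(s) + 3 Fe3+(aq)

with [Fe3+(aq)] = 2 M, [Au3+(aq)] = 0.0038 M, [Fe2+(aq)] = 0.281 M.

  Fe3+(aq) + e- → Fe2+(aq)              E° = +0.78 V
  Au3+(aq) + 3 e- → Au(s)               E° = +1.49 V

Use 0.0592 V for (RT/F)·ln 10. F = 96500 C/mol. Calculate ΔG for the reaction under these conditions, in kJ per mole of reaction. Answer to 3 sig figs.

−177 kJ/mol

E°cell = +1.49 − (+0.78) = +0.71 V; the balanced reaction transfers n = 3 electrons.
Q = [Fe3+(aq)]^3 / ([Au3+(aq)]·[Fe2+(aq)]^3) = 9.49×10^4, so log Q = 4.977 and E = +0.71 − (0.0592/3)(4.977) = +0.6118 V.
Finally ΔG = −nFE = −(3)(96500 C/mol)(+0.6118 V) = −177 kJ/mol.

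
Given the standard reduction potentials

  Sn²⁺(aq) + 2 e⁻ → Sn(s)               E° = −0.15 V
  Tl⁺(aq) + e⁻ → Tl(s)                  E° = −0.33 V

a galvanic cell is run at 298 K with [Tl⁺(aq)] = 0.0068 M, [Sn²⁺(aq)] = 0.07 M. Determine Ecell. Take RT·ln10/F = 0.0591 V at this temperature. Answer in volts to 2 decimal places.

Since E°(Sn²⁺/Sn) > E°(Tl⁺/Tl), Sn²⁺/Sn serves as the cathode.
E°cell = −0.15 − (−0.33) = +0.18 V, with n = 2 electrons transferred.
The balanced reaction is Sn²⁺(aq) + 2 Tl(s) → Sn(s) + 2 Tl⁺(aq), so Q = [Tl⁺(aq)]^2 / [Sn²⁺(aq)] = 0.000661 and log Q = −3.180.
Applying E = E° − (RT ln10/nF)·log Q gives +0.18 − (0.0591/2)(−3.180) = +0.27 V.

+0.27 V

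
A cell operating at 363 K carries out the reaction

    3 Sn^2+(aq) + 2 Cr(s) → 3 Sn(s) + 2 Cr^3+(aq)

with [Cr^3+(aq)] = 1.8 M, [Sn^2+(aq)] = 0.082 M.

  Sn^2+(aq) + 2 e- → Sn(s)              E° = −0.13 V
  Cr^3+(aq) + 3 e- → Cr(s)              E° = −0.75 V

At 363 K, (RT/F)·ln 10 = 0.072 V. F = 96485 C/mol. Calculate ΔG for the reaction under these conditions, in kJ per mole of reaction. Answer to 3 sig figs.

−333 kJ/mol

E°cell = −0.13 − (−0.75) = +0.62 V; the balanced reaction transfers n = 6 electrons.
The reaction quotient is [Cr^3+(aq)]^2 / [Sn^2+(aq)]^3 = 5.88×10^3; by Nernst, E = +0.62 − (0.072/6)(3.769) = +0.5748 V.
Then ΔG = −nFE = −6 × 96485 × +0.5748 J/mol = −333 kJ/mol.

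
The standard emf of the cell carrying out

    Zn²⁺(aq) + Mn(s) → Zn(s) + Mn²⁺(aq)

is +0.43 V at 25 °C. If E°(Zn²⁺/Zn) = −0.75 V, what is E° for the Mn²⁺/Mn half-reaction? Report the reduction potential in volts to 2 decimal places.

−1.18 V

In the reaction as written the Zn²⁺/Zn couple is reduced (cathode) and Mn²⁺/Mn is oxidized (anode), so E°cell = E°(Zn²⁺/Zn) − E°(Mn²⁺/Mn).
E°(Mn²⁺/Mn) = E°(cathode) − E°cell = −0.75 − (+0.43) = −1.18 V.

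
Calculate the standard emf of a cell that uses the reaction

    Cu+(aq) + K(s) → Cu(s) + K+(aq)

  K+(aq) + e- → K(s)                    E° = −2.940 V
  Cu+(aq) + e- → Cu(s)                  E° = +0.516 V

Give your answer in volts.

+3.456 V

In the reaction as written, Cu+(aq) is reduced (cathode) and K+(aq) is produced by oxidation at the anode.
E°cell = E°(cathode) − E°(anode) = +0.516 − (−2.940) = +3.456 V.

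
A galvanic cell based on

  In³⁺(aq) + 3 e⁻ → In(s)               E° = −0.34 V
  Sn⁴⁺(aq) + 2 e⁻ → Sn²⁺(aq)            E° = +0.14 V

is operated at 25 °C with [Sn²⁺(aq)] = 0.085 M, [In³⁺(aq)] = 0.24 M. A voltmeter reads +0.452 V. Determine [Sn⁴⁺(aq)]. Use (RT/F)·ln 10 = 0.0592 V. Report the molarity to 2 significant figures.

The Sn⁴⁺/Sn²⁺ couple has the larger reduction potential, so it is the cathode: E°cell = +0.14 − (−0.34) = +0.48 V and n = 6.
From the Nernst equation, log Q = n(E° − E)/0.0592 = 6·(+0.48 − (+0.452))/0.0592 = 2.838.
For 3 Sn⁴⁺(aq) + 2 In(s) → 3 Sn²⁺(aq) + 2 In³⁺(aq), the reaction quotient is Q = ([Sn²⁺(aq)]^3·[In³⁺(aq)]^2) / [Sn⁴⁺(aq)]^3.
Solving for the unknown gives log [Sn⁴⁺(aq)] = −2.430, so [Sn⁴⁺(aq)] ≈ 0.0037 M.

0.0037 M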